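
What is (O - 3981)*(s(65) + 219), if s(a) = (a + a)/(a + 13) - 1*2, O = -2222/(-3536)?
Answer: -577058354/663 ≈ -8.7038e+5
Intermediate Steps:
O = 1111/1768 (O = -2222*(-1/3536) = 1111/1768 ≈ 0.62839)
s(a) = -2 + 2*a/(13 + a) (s(a) = (2*a)/(13 + a) - 2 = 2*a/(13 + a) - 2 = -2 + 2*a/(13 + a))
(O - 3981)*(s(65) + 219) = (1111/1768 - 3981)*(-26/(13 + 65) + 219) = -7037297*(-26/78 + 219)/1768 = -7037297*(-26*1/78 + 219)/1768 = -7037297*(-⅓ + 219)/1768 = -7037297/1768*656/3 = -577058354/663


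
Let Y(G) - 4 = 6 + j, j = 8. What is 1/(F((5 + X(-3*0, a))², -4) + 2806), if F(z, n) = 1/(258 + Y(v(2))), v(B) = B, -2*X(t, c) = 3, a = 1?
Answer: 276/774457 ≈ 0.00035638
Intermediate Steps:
X(t, c) = -3/2 (X(t, c) = -½*3 = -3/2)
Y(G) = 18 (Y(G) = 4 + (6 + 8) = 4 + 14 = 18)
F(z, n) = 1/276 (F(z, n) = 1/(258 + 18) = 1/276)
1/(F((5 + X(-3*0, a))², -4) + 2806) = 1/(1/276 + 2806) = 1/(774457/276) = 276/774457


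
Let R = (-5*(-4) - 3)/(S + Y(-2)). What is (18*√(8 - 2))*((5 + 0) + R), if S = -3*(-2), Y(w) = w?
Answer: 333*√6/2 ≈ 407.84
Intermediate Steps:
S = 6
R = 17/4 (R = (-5*(-4) - 3)/(6 - 2) = (20 - 3)/4 = 17*(¼) = 17/4 ≈ 4.2500)
(18*√(8 - 2))*((5 + 0) + R) = (18*√(8 - 2))*((5 + 0) + 17/4) = (18*√6)*(5 + 17/4) = (18*√6)*(37/4) = 333*√6/2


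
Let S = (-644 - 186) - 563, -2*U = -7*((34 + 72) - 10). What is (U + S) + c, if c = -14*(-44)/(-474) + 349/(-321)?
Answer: -26864990/25359 ≈ -1059.4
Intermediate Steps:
c = -60527/25359 (c = 616*(-1/474) + 349*(-1/321) = -308/237 - 349/321 = -60527/25359 ≈ -2.3868)
U = 336 (U = -(-7)*((34 + 72) - 10)/2 = -(-7)*(106 - 10)/2 = -(-7)*96/2 = -½*(-672) = 336)
S = -1393 (S = -830 - 563 = -1393)
(U + S) + c = (336 - 1393) - 60527/25359 = -1057 - 60527/25359 = -26864990/25359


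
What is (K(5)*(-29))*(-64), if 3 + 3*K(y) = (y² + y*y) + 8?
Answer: 102080/3 ≈ 34027.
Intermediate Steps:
K(y) = 5/3 + 2*y²/3 (K(y) = -1 + ((y² + y*y) + 8)/3 = -1 + ((y² + y²) + 8)/3 = -1 + (2*y² + 8)/3 = -1 + (8 + 2*y²)/3 = -1 + (8/3 + 2*y²/3) = 5/3 + 2*y²/3)
(K(5)*(-29))*(-64) = ((5/3 + (⅔)*5²)*(-29))*(-64) = ((5/3 + (⅔)*25)*(-29))*(-64) = ((5/3 + 50/3)*(-29))*(-64) = ((55/3)*(-29))*(-64) = -1595/3*(-64) = 102080/3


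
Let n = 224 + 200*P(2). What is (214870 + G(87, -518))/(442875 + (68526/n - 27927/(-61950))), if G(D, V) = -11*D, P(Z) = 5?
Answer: 150188317300/310982161281 ≈ 0.48295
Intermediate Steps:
n = 1224 (n = 224 + 200*5 = 224 + 1000 = 1224)
(214870 + G(87, -518))/(442875 + (68526/n - 27927/(-61950))) = (214870 - 11*87)/(442875 + (68526/1224 - 27927/(-61950))) = (214870 - 957)/(442875 + (68526*(1/1224) - 27927*(-1/61950))) = 213913/(442875 + (3807/68 + 9309/20650)) = 213913/(442875 + 39623781/702100) = 213913/(310982161281/702100) = 213913*(702100/310982161281) = 150188317300/310982161281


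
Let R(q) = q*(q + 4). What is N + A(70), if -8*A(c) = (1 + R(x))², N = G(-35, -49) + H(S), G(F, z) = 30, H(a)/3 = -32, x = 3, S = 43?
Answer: -253/2 ≈ -126.50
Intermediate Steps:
H(a) = -96 (H(a) = 3*(-32) = -96)
R(q) = q*(4 + q)
N = -66 (N = 30 - 96 = -66)
A(c) = -121/2 (A(c) = -(1 + 3*(4 + 3))²/8 = -(1 + 3*7)²/8 = -(1 + 21)²/8 = -⅛*22² = -⅛*484 = -121/2)
N + A(70) = -66 - 121/2 = -253/2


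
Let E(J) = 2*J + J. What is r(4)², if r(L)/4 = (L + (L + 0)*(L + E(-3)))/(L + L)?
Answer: 64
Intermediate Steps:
E(J) = 3*J
r(L) = 2*(L + L*(-9 + L))/L (r(L) = 4*((L + (L + 0)*(L + 3*(-3)))/(L + L)) = 4*((L + L*(L - 9))/((2*L))) = 4*((L + L*(-9 + L))*(1/(2*L))) = 4*((L + L*(-9 + L))/(2*L)) = 2*(L + L*(-9 + L))/L)
r(4)² = (-16 + 2*4)² = (-16 + 8)² = (-8)² = 64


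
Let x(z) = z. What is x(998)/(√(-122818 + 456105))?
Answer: 998*√333287/333287 ≈ 1.7287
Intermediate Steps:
x(998)/(√(-122818 + 456105)) = 998/(√(-122818 + 456105)) = 998/(√333287) = 998*(√333287/333287) = 998*√333287/333287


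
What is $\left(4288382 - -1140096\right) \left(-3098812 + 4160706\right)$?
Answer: $5764468217332$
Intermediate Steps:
$\left(4288382 - -1140096\right) \left(-3098812 + 4160706\right) = \left(4288382 + 1140096\right) 1061894 = 5428478 \cdot 1061894 = 5764468217332$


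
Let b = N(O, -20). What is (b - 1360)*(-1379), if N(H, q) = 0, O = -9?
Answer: 1875440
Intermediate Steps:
b = 0
(b - 1360)*(-1379) = (0 - 1360)*(-1379) = -1360*(-1379) = 1875440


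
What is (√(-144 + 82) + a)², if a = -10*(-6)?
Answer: (60 + I*√62)² ≈ 3538.0 + 944.88*I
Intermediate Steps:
a = 60
(√(-144 + 82) + a)² = (√(-144 + 82) + 60)² = (√(-62) + 60)² = (I*√62 + 60)² = (60 + I*√62)²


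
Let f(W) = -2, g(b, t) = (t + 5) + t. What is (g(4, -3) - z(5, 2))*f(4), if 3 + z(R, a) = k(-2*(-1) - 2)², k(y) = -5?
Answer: 46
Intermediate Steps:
g(b, t) = 5 + 2*t (g(b, t) = (5 + t) + t = 5 + 2*t)
z(R, a) = 22 (z(R, a) = -3 + (-5)² = -3 + 25 = 22)
(g(4, -3) - z(5, 2))*f(4) = ((5 + 2*(-3)) - 1*22)*(-2) = ((5 - 6) - 22)*(-2) = (-1 - 22)*(-2) = -23*(-2) = 46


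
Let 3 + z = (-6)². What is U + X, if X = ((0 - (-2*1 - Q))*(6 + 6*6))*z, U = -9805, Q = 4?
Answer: -1489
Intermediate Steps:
z = 33 (z = -3 + (-6)² = -3 + 36 = 33)
X = 8316 (X = ((0 - (-2*1 - 1*4))*(6 + 6*6))*33 = ((0 - (-2 - 4))*(6 + 36))*33 = ((0 - 1*(-6))*42)*33 = ((0 + 6)*42)*33 = (6*42)*33 = 252*33 = 8316)
U + X = -9805 + 8316 = -1489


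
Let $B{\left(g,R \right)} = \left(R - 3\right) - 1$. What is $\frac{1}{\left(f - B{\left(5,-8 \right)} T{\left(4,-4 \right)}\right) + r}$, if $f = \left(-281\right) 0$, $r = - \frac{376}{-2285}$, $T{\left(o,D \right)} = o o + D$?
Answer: $\frac{2285}{329416} \approx 0.0069365$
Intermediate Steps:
$T{\left(o,D \right)} = D + o^{2}$ ($T{\left(o,D \right)} = o^{2} + D = D + o^{2}$)
$B{\left(g,R \right)} = -4 + R$ ($B{\left(g,R \right)} = \left(-3 + R\right) - 1 = -4 + R$)
$r = \frac{376}{2285}$ ($r = \left(-376\right) \left(- \frac{1}{2285}\right) = \frac{376}{2285} \approx 0.16455$)
$f = 0$
$\frac{1}{\left(f - B{\left(5,-8 \right)} T{\left(4,-4 \right)}\right) + r} = \frac{1}{\left(0 - \left(-4 - 8\right) \left(-4 + 4^{2}\right)\right) + \frac{376}{2285}} = \frac{1}{\left(0 - - 12 \left(-4 + 16\right)\right) + \frac{376}{2285}} = \frac{1}{\left(0 - \left(-12\right) 12\right) + \frac{376}{2285}} = \frac{1}{\left(0 - -144\right) + \frac{376}{2285}} = \frac{1}{\left(0 + 144\right) + \frac{376}{2285}} = \frac{1}{144 + \frac{376}{2285}} = \frac{1}{\frac{329416}{2285}} = \frac{2285}{329416}$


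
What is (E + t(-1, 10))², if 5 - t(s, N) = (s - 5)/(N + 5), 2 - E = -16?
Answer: 13689/25 ≈ 547.56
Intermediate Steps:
E = 18 (E = 2 - 1*(-16) = 2 + 16 = 18)
t(s, N) = 5 - (-5 + s)/(5 + N) (t(s, N) = 5 - (s - 5)/(N + 5) = 5 - (-5 + s)/(5 + N))
(E + t(-1, 10))² = (18 + (30 - 1*(-1) + 5*10)/(5 + 10))² = (18 + (30 + 1 + 50)/15)² = (18 + (1/15)*81)² = (18 + 27/5)² = (117/5)² = 13689/25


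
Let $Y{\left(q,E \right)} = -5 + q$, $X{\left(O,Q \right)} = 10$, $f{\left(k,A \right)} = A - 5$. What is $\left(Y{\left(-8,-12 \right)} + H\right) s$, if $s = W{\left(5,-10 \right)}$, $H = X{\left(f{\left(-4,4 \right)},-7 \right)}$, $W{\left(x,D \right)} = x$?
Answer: $-15$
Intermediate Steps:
$f{\left(k,A \right)} = -5 + A$
$H = 10$
$s = 5$
$\left(Y{\left(-8,-12 \right)} + H\right) s = \left(\left(-5 - 8\right) + 10\right) 5 = \left(-13 + 10\right) 5 = \left(-3\right) 5 = -15$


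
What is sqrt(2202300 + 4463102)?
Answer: sqrt(6665402) ≈ 2581.7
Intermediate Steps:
sqrt(2202300 + 4463102) = sqrt(6665402)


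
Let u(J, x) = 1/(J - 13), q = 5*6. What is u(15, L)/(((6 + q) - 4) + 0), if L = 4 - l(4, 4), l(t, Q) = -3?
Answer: 1/64 ≈ 0.015625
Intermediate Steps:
q = 30
L = 7 (L = 4 - 1*(-3) = 4 + 3 = 7)
u(J, x) = 1/(-13 + J)
u(15, L)/(((6 + q) - 4) + 0) = 1/((((6 + 30) - 4) + 0)*(-13 + 15)) = 1/(((36 - 4) + 0)*2) = (1/2)/(32 + 0) = (1/2)/32 = (1/32)*(1/2) = 1/64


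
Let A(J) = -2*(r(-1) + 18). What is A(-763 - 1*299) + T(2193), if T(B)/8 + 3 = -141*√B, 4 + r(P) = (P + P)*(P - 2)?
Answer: -64 - 1128*√2193 ≈ -52888.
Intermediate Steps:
r(P) = -4 + 2*P*(-2 + P) (r(P) = -4 + (P + P)*(P - 2) = -4 + (2*P)*(-2 + P) = -4 + 2*P*(-2 + P))
T(B) = -24 - 1128*√B (T(B) = -24 + 8*(-141*√B) = -24 - 1128*√B)
A(J) = -40 (A(J) = -2*((-4 - 4*(-1) + 2*(-1)²) + 18) = -2*((-4 + 4 + 2*1) + 18) = -2*((-4 + 4 + 2) + 18) = -2*(2 + 18) = -2*20 = -40)
A(-763 - 1*299) + T(2193) = -40 + (-24 - 1128*√2193) = -64 - 1128*√2193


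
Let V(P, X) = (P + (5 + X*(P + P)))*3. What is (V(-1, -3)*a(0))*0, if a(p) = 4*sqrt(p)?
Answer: 0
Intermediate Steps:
V(P, X) = 15 + 3*P + 6*P*X (V(P, X) = (P + (5 + X*(2*P)))*3 = (P + (5 + 2*P*X))*3 = (5 + P + 2*P*X)*3 = 15 + 3*P + 6*P*X)
(V(-1, -3)*a(0))*0 = ((15 + 3*(-1) + 6*(-1)*(-3))*(4*sqrt(0)))*0 = ((15 - 3 + 18)*(4*0))*0 = (30*0)*0 = 0*0 = 0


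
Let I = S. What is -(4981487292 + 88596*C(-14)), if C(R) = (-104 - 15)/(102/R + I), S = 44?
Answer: -1280168433576/257 ≈ -4.9812e+9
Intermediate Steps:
I = 44
C(R) = -119/(44 + 102/R) (C(R) = (-104 - 15)/(102/R + 44) = -119/(44 + 102/R))
-(4981487292 + 88596*C(-14)) = -(4981487292 + 147600936/(102 + 44*(-14))) = -(4981487292 + 147600936/(102 - 616)) = -88596/(1/(-119*(-14)/(-514) + 56227)) = -88596/(1/(-119*(-14)*(-1/514) + 56227)) = -88596/(1/(-833/257 + 56227)) = -88596/(1/(14449506/257)) = -88596/257/14449506 = -88596*14449506/257 = -1280168433576/257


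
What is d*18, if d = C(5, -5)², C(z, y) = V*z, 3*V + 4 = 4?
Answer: 0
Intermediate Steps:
V = 0 (V = -4/3 + (⅓)*4 = -4/3 + 4/3 = 0)
C(z, y) = 0 (C(z, y) = 0*z = 0)
d = 0 (d = 0² = 0)
d*18 = 0*18 = 0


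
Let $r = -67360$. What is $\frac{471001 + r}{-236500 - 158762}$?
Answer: $- \frac{6407}{6274} \approx -1.0212$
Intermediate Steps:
$\frac{471001 + r}{-236500 - 158762} = \frac{471001 - 67360}{-236500 - 158762} = \frac{403641}{-395262} = 403641 \left(- \frac{1}{395262}\right) = - \frac{6407}{6274}$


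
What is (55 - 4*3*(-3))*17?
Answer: 1547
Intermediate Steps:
(55 - 4*3*(-3))*17 = (55 - 12*(-3))*17 = (55 + 36)*17 = 91*17 = 1547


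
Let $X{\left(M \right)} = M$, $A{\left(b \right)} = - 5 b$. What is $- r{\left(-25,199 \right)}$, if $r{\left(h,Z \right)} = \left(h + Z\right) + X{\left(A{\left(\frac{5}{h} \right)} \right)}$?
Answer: $-175$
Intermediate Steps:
$r{\left(h,Z \right)} = Z + h - \frac{25}{h}$ ($r{\left(h,Z \right)} = \left(h + Z\right) - 5 \frac{5}{h} = \left(Z + h\right) - \frac{25}{h} = Z + h - \frac{25}{h}$)
$- r{\left(-25,199 \right)} = - (199 - 25 - \frac{25}{-25}) = - (199 - 25 - -1) = - (199 - 25 + 1) = \left(-1\right) 175 = -175$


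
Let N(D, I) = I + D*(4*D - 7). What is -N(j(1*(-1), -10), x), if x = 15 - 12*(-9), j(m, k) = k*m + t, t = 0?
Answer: -453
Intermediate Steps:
j(m, k) = k*m (j(m, k) = k*m + 0 = k*m)
x = 123 (x = 15 + 108 = 123)
N(D, I) = I + D*(-7 + 4*D)
-N(j(1*(-1), -10), x) = -(123 - (-70)*1*(-1) + 4*(-10*(-1))²) = -(123 - (-70)*(-1) + 4*(-10*(-1))²) = -(123 - 7*10 + 4*10²) = -(123 - 70 + 4*100) = -(123 - 70 + 400) = -1*453 = -453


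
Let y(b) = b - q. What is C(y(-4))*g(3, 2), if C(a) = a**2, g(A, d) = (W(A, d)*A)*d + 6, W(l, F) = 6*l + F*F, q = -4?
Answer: 0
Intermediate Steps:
W(l, F) = F**2 + 6*l (W(l, F) = 6*l + F**2 = F**2 + 6*l)
y(b) = 4 + b (y(b) = b - 1*(-4) = b + 4 = 4 + b)
g(A, d) = 6 + A*d*(d**2 + 6*A) (g(A, d) = ((d**2 + 6*A)*A)*d + 6 = (A*(d**2 + 6*A))*d + 6 = A*d*(d**2 + 6*A) + 6 = 6 + A*d*(d**2 + 6*A))
C(y(-4))*g(3, 2) = (4 - 4)**2*(6 + 3*2*(2**2 + 6*3)) = 0**2*(6 + 3*2*(4 + 18)) = 0*(6 + 3*2*22) = 0*(6 + 132) = 0*138 = 0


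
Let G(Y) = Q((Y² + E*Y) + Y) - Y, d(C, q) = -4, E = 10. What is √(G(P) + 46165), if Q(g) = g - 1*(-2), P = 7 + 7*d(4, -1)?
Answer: √46398 ≈ 215.40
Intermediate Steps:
P = -21 (P = 7 + 7*(-4) = 7 - 28 = -21)
Q(g) = 2 + g (Q(g) = g + 2 = 2 + g)
G(Y) = 2 + Y² + 10*Y (G(Y) = (2 + ((Y² + 10*Y) + Y)) - Y = (2 + (Y² + 11*Y)) - Y = (2 + Y² + 11*Y) - Y = 2 + Y² + 10*Y)
√(G(P) + 46165) = √((2 - 1*(-21) - 21*(11 - 21)) + 46165) = √((2 + 21 - 21*(-10)) + 46165) = √((2 + 21 + 210) + 46165) = √(233 + 46165) = √46398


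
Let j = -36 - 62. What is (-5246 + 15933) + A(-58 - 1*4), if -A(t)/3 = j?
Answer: 10981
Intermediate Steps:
j = -98
A(t) = 294 (A(t) = -3*(-98) = 294)
(-5246 + 15933) + A(-58 - 1*4) = (-5246 + 15933) + 294 = 10687 + 294 = 10981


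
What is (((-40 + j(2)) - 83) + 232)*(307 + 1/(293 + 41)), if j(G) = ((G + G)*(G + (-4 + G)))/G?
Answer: 11176751/334 ≈ 33463.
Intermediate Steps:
j(G) = -8 + 4*G (j(G) = ((2*G)*(-4 + 2*G))/G = (2*G*(-4 + 2*G))/G = -8 + 4*G)
(((-40 + j(2)) - 83) + 232)*(307 + 1/(293 + 41)) = (((-40 + (-8 + 4*2)) - 83) + 232)*(307 + 1/(293 + 41)) = (((-40 + (-8 + 8)) - 83) + 232)*(307 + 1/334) = (((-40 + 0) - 83) + 232)*(307 + 1/334) = ((-40 - 83) + 232)*(102539/334) = (-123 + 232)*(102539/334) = 109*(102539/334) = 11176751/334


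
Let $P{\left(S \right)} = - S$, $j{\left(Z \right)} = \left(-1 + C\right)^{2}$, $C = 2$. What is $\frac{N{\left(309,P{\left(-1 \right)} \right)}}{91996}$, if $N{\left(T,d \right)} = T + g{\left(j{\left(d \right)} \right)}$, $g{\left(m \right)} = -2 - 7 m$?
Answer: $\frac{75}{22999} \approx 0.003261$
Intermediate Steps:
$j{\left(Z \right)} = 1$ ($j{\left(Z \right)} = \left(-1 + 2\right)^{2} = 1^{2} = 1$)
$N{\left(T,d \right)} = -9 + T$ ($N{\left(T,d \right)} = T - 9 = -9 + T$)
$\frac{N{\left(309,P{\left(-1 \right)} \right)}}{91996} = \frac{-9 + 309}{91996} = 300 \cdot \frac{1}{91996} = \frac{75}{22999}$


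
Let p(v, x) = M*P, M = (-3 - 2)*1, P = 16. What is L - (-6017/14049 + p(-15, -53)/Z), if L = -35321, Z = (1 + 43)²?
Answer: -60042393907/1699929 ≈ -35321.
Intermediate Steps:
M = -5 (M = -5*1 = -5)
Z = 1936 (Z = 44² = 1936)
p(v, x) = -80 (p(v, x) = -5*16 = -80)
L - (-6017/14049 + p(-15, -53)/Z) = -35321 - (-6017/14049 - 80/1936) = -35321 - (-6017*1/14049 - 80*1/1936) = -35321 - (-6017/14049 - 5/121) = -35321 - 1*(-798302/1699929) = -35321 + 798302/1699929 = -60042393907/1699929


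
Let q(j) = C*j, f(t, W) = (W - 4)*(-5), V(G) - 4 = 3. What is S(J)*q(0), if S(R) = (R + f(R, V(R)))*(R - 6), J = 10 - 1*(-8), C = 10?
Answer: 0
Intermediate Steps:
V(G) = 7 (V(G) = 4 + 3 = 7)
J = 18 (J = 10 + 8 = 18)
f(t, W) = 20 - 5*W (f(t, W) = (-4 + W)*(-5) = 20 - 5*W)
q(j) = 10*j
S(R) = (-15 + R)*(-6 + R) (S(R) = (R + (20 - 5*7))*(R - 6) = (R + (20 - 35))*(-6 + R) = (R - 15)*(-6 + R) = (-15 + R)*(-6 + R))
S(J)*q(0) = (90 + 18² - 21*18)*(10*0) = (90 + 324 - 378)*0 = 36*0 = 0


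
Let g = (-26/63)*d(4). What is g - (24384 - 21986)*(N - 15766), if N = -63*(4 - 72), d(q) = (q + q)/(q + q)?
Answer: 1734631642/63 ≈ 2.7534e+7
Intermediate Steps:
d(q) = 1 (d(q) = (2*q)/((2*q)) = (2*q)*(1/(2*q)) = 1)
g = -26/63 (g = -26/63*1 = -26/63 ≈ -0.41270)
N = 4284 (N = -63*(-68) = 4284)
g - (24384 - 21986)*(N - 15766) = -26/63 - (24384 - 21986)*(4284 - 15766) = -26/63 - 2398*(-11482) = -26/63 - 1*(-27533836) = -26/63 + 27533836 = 1734631642/63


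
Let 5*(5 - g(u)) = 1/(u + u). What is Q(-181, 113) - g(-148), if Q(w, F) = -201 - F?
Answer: -472121/1480 ≈ -319.00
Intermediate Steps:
g(u) = 5 - 1/(10*u) (g(u) = 5 - 1/(5*(u + u)) = 5 - 1/(2*u)/5 = 5 - 1/(10*u))
Q(-181, 113) - g(-148) = (-201 - 1*113) - (5 - 1/10/(-148)) = (-201 - 113) - (5 - 1/10*(-1/148)) = -314 - (5 + 1/1480) = -314 - 1*7401/1480 = -314 - 7401/1480 = -472121/1480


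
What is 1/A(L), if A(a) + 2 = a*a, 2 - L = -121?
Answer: 1/15127 ≈ 6.6107e-5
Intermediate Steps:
L = 123 (L = 2 - 1*(-121) = 2 + 121 = 123)
A(a) = -2 + a² (A(a) = -2 + a*a = -2 + a²)
1/A(L) = 1/(-2 + 123²) = 1/(-2 + 15129) = 1/15127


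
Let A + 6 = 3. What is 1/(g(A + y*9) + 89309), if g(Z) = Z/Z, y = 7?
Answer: 1/89310 ≈ 1.1197e-5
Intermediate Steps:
A = -3 (A = -6 + 3 = -3)
g(Z) = 1
1/(g(A + y*9) + 89309) = 1/(1 + 89309) = 1/89310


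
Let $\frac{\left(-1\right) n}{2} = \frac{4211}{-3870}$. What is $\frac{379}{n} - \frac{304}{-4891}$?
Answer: $\frac{3588168359}{20596001} \approx 174.22$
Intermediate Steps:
$n = \frac{4211}{1935}$ ($n = - 2 \frac{4211}{-3870} = - 2 \cdot 4211 \left(- \frac{1}{3870}\right) = \left(-2\right) \left(- \frac{4211}{3870}\right) = \frac{4211}{1935} \approx 2.1762$)
$\frac{379}{n} - \frac{304}{-4891} = \frac{379}{\frac{4211}{1935}} - \frac{304}{-4891} = 379 \cdot \frac{1935}{4211} - - \frac{304}{4891} = \frac{733365}{4211} + \frac{304}{4891} = \frac{3588168359}{20596001}$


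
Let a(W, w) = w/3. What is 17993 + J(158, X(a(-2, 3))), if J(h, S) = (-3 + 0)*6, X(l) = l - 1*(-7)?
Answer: 17975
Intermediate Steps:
a(W, w) = w/3 (a(W, w) = w*(1/3) = w/3)
X(l) = 7 + l (X(l) = l + 7 = 7 + l)
J(h, S) = -18 (J(h, S) = -3*6 = -18)
17993 + J(158, X(a(-2, 3))) = 17993 - 18 = 17975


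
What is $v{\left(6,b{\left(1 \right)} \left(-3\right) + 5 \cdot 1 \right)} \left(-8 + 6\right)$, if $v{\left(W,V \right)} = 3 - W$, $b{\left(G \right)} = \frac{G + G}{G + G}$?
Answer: $6$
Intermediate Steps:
$b{\left(G \right)} = 1$ ($b{\left(G \right)} = \frac{2 G}{2 G} = 2 G \frac{1}{2 G} = 1$)
$v{\left(6,b{\left(1 \right)} \left(-3\right) + 5 \cdot 1 \right)} \left(-8 + 6\right) = \left(3 - 6\right) \left(-8 + 6\right) = \left(3 - 6\right) \left(-2\right) = \left(-3\right) \left(-2\right) = 6$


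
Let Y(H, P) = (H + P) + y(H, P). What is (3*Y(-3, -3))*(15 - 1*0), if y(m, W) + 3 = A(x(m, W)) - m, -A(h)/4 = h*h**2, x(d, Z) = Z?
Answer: 4590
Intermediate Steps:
A(h) = -4*h**3 (A(h) = -4*h*h**2 = -4*h**3)
y(m, W) = -3 - m - 4*W**3 (y(m, W) = -3 + (-4*W**3 - m) = -3 + (-m - 4*W**3) = -3 - m - 4*W**3)
Y(H, P) = -3 + P - 4*P**3 (Y(H, P) = (H + P) + (-3 - H - 4*P**3) = -3 + P - 4*P**3)
(3*Y(-3, -3))*(15 - 1*0) = (3*(-3 - 3 - 4*(-3)**3))*(15 - 1*0) = (3*(-3 - 3 - 4*(-27)))*(15 + 0) = (3*(-3 - 3 + 108))*15 = (3*102)*15 = 306*15 = 4590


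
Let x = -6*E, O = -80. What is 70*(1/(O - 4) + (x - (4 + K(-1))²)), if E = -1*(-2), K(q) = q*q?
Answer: -15545/6 ≈ -2590.8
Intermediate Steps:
K(q) = q²
E = 2
x = -12 (x = -6*2 = -12)
70*(1/(O - 4) + (x - (4 + K(-1))²)) = 70*(1/(-80 - 4) + (-12 - (4 + (-1)²)²)) = 70*(1/(-84) + (-12 - (4 + 1)²)) = 70*(-1/84 + (-12 - 1*5²)) = 70*(-1/84 + (-12 - 1*25)) = 70*(-1/84 + (-12 - 25)) = 70*(-1/84 - 37) = 70*(-3109/84) = -15545/6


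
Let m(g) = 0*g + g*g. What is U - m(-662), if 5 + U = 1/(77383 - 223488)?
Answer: -64030370146/146105 ≈ -4.3825e+5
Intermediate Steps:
m(g) = g² (m(g) = 0 + g² = g²)
U = -730526/146105 (U = -5 + 1/(77383 - 223488) = -5 + 1/(-146105) = -5 - 1/146105 = -730526/146105 ≈ -5.0000)
U - m(-662) = -730526/146105 - 1*(-662)² = -730526/146105 - 1*438244 = -730526/146105 - 438244 = -64030370146/146105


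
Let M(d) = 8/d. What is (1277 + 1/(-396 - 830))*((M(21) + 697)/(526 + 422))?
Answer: 7642742215/8135736 ≈ 939.40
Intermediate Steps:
(1277 + 1/(-396 - 830))*((M(21) + 697)/(526 + 422)) = (1277 + 1/(-396 - 830))*((8/21 + 697)/(526 + 422)) = (1277 + 1/(-1226))*((8*(1/21) + 697)/948) = (1277 - 1/1226)*((8/21 + 697)*(1/948)) = 1565601*((14645/21)*(1/948))/1226 = (1565601/1226)*(14645/19908) = 7642742215/8135736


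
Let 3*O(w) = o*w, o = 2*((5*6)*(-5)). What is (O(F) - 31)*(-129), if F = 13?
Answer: 171699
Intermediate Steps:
o = -300 (o = 2*(30*(-5)) = 2*(-150) = -300)
O(w) = -100*w (O(w) = (-300*w)/3 = -100*w)
(O(F) - 31)*(-129) = (-100*13 - 31)*(-129) = (-1300 - 31)*(-129) = -1331*(-129) = 171699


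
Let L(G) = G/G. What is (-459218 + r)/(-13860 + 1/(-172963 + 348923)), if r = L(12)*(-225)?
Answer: 80843590280/2438805599 ≈ 33.149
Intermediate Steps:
L(G) = 1
r = -225 (r = 1*(-225) = -225)
(-459218 + r)/(-13860 + 1/(-172963 + 348923)) = (-459218 - 225)/(-13860 + 1/(-172963 + 348923)) = -459443/(-13860 + 1/175960) = -459443/(-2438805599/175960) = -459443*(-175960/2438805599) = 80843590280/2438805599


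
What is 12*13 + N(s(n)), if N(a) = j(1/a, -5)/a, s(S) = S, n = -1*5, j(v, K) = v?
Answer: 3901/25 ≈ 156.04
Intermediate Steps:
n = -5
N(a) = a**(-2) (N(a) = 1/(a*a) = a**(-2))
12*13 + N(s(n)) = 12*13 + (-5)**(-2) = 156 + 1/25 = 3901/25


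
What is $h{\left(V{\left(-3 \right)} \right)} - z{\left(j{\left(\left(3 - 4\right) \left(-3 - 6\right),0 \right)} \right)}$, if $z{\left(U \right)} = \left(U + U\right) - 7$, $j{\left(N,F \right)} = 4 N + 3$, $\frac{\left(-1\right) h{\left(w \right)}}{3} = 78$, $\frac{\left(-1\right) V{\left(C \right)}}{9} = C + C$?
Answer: $-305$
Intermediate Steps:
$V{\left(C \right)} = - 18 C$ ($V{\left(C \right)} = - 9 \left(C + C\right) = - 9 \cdot 2 C = - 18 C$)
$h{\left(w \right)} = -234$ ($h{\left(w \right)} = \left(-3\right) 78 = -234$)
$j{\left(N,F \right)} = 3 + 4 N$
$z{\left(U \right)} = -7 + 2 U$ ($z{\left(U \right)} = 2 U - 7 = -7 + 2 U$)
$h{\left(V{\left(-3 \right)} \right)} - z{\left(j{\left(\left(3 - 4\right) \left(-3 - 6\right),0 \right)} \right)} = -234 - \left(-7 + 2 \left(3 + 4 \left(3 - 4\right) \left(-3 - 6\right)\right)\right) = -234 - \left(-7 + 2 \left(3 + 4 \left(\left(-1\right) \left(-9\right)\right)\right)\right) = -234 - \left(-7 + 2 \left(3 + 4 \cdot 9\right)\right) = -234 - \left(-7 + 2 \left(3 + 36\right)\right) = -234 - \left(-7 + 2 \cdot 39\right) = -234 - \left(-7 + 78\right) = -234 - 71 = -305$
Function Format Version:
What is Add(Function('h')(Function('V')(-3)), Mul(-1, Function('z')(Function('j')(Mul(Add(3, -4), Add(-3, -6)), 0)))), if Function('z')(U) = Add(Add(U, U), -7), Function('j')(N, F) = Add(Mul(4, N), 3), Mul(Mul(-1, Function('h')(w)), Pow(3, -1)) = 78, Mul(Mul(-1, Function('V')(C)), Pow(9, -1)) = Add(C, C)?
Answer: -305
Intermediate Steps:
Function('V')(C) = Mul(-18, C) (Function('V')(C) = Mul(-9, Add(C, C)) = Mul(-9, Mul(2, C)) = Mul(-18, C))
Function('h')(w) = -234 (Function('h')(w) = Mul(-3, 78) = -234)
Function('j')(N, F) = Add(3, Mul(4, N))
Function('z')(U) = Add(-7, Mul(2, U)) (Function('z')(U) = Add(Mul(2, U), -7) = Add(-7, Mul(2, U)))
Add(Function('h')(Function('V')(-3)), Mul(-1, Function('z')(Function('j')(Mul(Add(3, -4), Add(-3, -6)), 0)))) = Add(-234, Mul(-1, Add(-7, Mul(2, Add(3, Mul(4, Mul(Add(3, -4), Add(-3, -6)))))))) = Add(-234, Mul(-1, Add(-7, Mul(2, Add(3, Mul(4, Mul(-1, -9))))))) = Add(-234, Mul(-1, Add(-7, Mul(2, Add(3, Mul(4, 9)))))) = Add(-234, Mul(-1, Add(-7, Mul(2, Add(3, 36))))) = Add(-234, Mul(-1, Add(-7, Mul(2, 39)))) = Add(-234, Mul(-1, Add(-7, 78))) = Add(-234, Mul(-1, 71)) = Add(-234, -71) = -305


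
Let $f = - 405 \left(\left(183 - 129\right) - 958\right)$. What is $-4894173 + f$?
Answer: $-4528053$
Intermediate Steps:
$f = 366120$ ($f = - 405 \left(\left(183 - 129\right) - 958\right) = - 405 \left(54 - 958\right) = \left(-405\right) \left(-904\right) = 366120$)
$-4894173 + f = -4894173 + 366120 = -4528053$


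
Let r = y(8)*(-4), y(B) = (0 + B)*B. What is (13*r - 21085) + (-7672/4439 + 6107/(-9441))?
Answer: -1023214167712/41908599 ≈ -24415.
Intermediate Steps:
y(B) = B² (y(B) = B*B = B²)
r = -256 (r = 8²*(-4) = 64*(-4) = -256)
(13*r - 21085) + (-7672/4439 + 6107/(-9441)) = (13*(-256) - 21085) + (-7672/4439 + 6107/(-9441)) = (-3328 - 21085) + (-7672*1/4439 + 6107*(-1/9441)) = -24413 + (-7672/4439 - 6107/9441) = -24413 - 99540325/41908599 = -1023214167712/41908599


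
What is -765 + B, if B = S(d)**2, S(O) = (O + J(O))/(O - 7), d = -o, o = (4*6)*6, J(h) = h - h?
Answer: -17422029/22801 ≈ -764.09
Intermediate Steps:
J(h) = 0
o = 144 (o = 24*6 = 144)
d = -144 (d = -1*144 = -144)
S(O) = O/(-7 + O) (S(O) = (O + 0)/(O - 7) = O/(-7 + O))
B = 20736/22801 (B = (-144/(-7 - 144))**2 = (-144/(-151))**2 = (-144*(-1/151))**2 = (144/151)**2 = 20736/22801 ≈ 0.90943)
-765 + B = -765 + 20736/22801 = -17422029/22801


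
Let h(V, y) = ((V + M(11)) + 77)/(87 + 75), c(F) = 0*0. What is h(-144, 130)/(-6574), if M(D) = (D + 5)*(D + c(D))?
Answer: -109/1064988 ≈ -0.00010235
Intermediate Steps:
c(F) = 0
M(D) = D*(5 + D) (M(D) = (D + 5)*(D + 0) = (5 + D)*D = D*(5 + D))
h(V, y) = 253/162 + V/162 (h(V, y) = ((V + 11*(5 + 11)) + 77)/(87 + 75) = ((V + 11*16) + 77)/162 = ((V + 176) + 77)*(1/162) = ((176 + V) + 77)*(1/162) = (253 + V)*(1/162) = 253/162 + V/162)
h(-144, 130)/(-6574) = (253/162 + (1/162)*(-144))/(-6574) = (253/162 - 8/9)*(-1/6574) = (109/162)*(-1/6574) = -109/1064988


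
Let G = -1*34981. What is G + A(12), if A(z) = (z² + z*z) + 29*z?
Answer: -34345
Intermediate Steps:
G = -34981
A(z) = 2*z² + 29*z (A(z) = (z² + z²) + 29*z = 2*z² + 29*z)
G + A(12) = -34981 + 12*(29 + 2*12) = -34981 + 12*(29 + 24) = -34981 + 12*53 = -34981 + 636 = -34345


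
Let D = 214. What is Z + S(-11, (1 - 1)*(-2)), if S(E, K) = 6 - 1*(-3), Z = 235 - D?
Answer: 30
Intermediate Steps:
Z = 21 (Z = 235 - 1*214 = 235 - 214 = 21)
S(E, K) = 9 (S(E, K) = 6 + 3 = 9)
Z + S(-11, (1 - 1)*(-2)) = 21 + 9 = 30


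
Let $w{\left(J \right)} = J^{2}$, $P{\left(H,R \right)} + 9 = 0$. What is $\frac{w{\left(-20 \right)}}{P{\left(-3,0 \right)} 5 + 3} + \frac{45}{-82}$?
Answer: $- \frac{17345}{1722} \approx -10.073$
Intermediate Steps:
$P{\left(H,R \right)} = -9$ ($P{\left(H,R \right)} = -9 + 0 = -9$)
$\frac{w{\left(-20 \right)}}{P{\left(-3,0 \right)} 5 + 3} + \frac{45}{-82} = \frac{\left(-20\right)^{2}}{\left(-9\right) 5 + 3} + \frac{45}{-82} = \frac{400}{-45 + 3} + 45 \left(- \frac{1}{82}\right) = \frac{400}{-42} - \frac{45}{82} = 400 \left(- \frac{1}{42}\right) - \frac{45}{82} = - \frac{200}{21} - \frac{45}{82} = - \frac{17345}{1722}$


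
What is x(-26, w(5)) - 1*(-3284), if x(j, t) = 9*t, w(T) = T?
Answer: 3329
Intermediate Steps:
x(-26, w(5)) - 1*(-3284) = 9*5 - 1*(-3284) = 45 + 3284 = 3329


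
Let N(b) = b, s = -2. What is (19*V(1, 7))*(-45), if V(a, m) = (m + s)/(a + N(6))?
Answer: -4275/7 ≈ -610.71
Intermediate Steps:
V(a, m) = (-2 + m)/(6 + a) (V(a, m) = (m - 2)/(a + 6) = (-2 + m)/(6 + a))
(19*V(1, 7))*(-45) = (19*((-2 + 7)/(6 + 1)))*(-45) = (19*(5/7))*(-45) = (95/7)*(-45) = -4275/7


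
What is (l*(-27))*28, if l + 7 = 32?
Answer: -18900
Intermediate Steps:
l = 25 (l = -7 + 32 = 25)
(l*(-27))*28 = (25*(-27))*28 = -675*28 = -18900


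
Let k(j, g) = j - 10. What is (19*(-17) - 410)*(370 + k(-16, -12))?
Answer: -252152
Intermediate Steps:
k(j, g) = -10 + j
(19*(-17) - 410)*(370 + k(-16, -12)) = (19*(-17) - 410)*(370 + (-10 - 16)) = (-323 - 410)*(370 - 26) = -733*344 = -252152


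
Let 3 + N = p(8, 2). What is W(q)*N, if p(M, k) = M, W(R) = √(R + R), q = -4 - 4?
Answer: 20*I ≈ 20.0*I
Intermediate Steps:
q = -8
W(R) = √2*√R (W(R) = √(2*R) = √2*√R)
N = 5 (N = -3 + 8 = 5)
W(q)*N = (√2*√(-8))*5 = (√2*(2*I*√2))*5 = (4*I)*5 = 20*I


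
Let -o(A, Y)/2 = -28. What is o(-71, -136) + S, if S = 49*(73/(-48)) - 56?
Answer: -3577/48 ≈ -74.521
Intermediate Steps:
o(A, Y) = 56 (o(A, Y) = -2*(-28) = 56)
S = -6265/48 (S = 49*(73*(-1/48)) - 56 = 49*(-73/48) - 56 = -3577/48 - 56 = -6265/48 ≈ -130.52)
o(-71, -136) + S = 56 - 6265/48 = -3577/48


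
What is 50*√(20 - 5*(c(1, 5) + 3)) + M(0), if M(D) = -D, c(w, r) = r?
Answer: 100*I*√5 ≈ 223.61*I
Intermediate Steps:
50*√(20 - 5*(c(1, 5) + 3)) + M(0) = 50*√(20 - 5*(5 + 3)) - 1*0 = 50*√(20 - 5*8) + 0 = 50*√(20 - 40) + 0 = 50*√(-20) + 0 = 50*(2*I*√5) + 0 = 100*I*√5 + 0 = 100*I*√5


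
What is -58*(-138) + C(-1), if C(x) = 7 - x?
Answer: 8012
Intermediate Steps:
-58*(-138) + C(-1) = -58*(-138) + (7 - 1*(-1)) = 8004 + (7 + 1) = 8004 + 8 = 8012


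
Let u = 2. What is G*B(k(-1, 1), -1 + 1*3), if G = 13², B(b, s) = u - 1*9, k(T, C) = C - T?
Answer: -1183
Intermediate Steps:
B(b, s) = -7 (B(b, s) = 2 - 1*9 = 2 - 9 = -7)
G = 169
G*B(k(-1, 1), -1 + 1*3) = 169*(-7) = -1183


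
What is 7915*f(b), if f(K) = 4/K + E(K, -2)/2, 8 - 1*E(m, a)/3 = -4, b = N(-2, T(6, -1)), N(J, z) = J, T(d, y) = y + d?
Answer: 126640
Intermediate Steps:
T(d, y) = d + y
b = -2
E(m, a) = 36 (E(m, a) = 24 - 3*(-4) = 24 + 12 = 36)
f(K) = 18 + 4/K (f(K) = 4/K + 36/2 = 4/K + 36*(½) = 4/K + 18 = 18 + 4/K)
7915*f(b) = 7915*(18 + 4/(-2)) = 7915*(18 + 4*(-½)) = 7915*(18 - 2) = 7915*16 = 126640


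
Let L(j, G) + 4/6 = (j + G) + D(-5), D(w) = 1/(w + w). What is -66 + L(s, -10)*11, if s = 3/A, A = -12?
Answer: -11231/60 ≈ -187.18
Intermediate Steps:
D(w) = 1/(2*w)
s = -1/4 (s = 3/(-12) = 3*(-1/12) = -1/4 ≈ -0.25000)
L(j, G) = -23/30 + G + j (L(j, G) = -2/3 + ((j + G) + (1/2)/(-5)) = -2/3 + ((G + j) + (1/2)*(-1/5)) = -2/3 + ((G + j) - 1/10) = -2/3 + (-1/10 + G + j) = -23/30 + G + j)
-66 + L(s, -10)*11 = -66 + (-23/30 - 10 - 1/4)*11 = -66 - 661/60*11 = -66 - 7271/60 = -11231/60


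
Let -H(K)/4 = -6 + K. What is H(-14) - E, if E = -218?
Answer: 298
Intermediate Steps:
H(K) = 24 - 4*K (H(K) = -4*(-6 + K) = 24 - 4*K)
H(-14) - E = (24 - 4*(-14)) - 1*(-218) = (24 + 56) + 218 = 80 + 218 = 298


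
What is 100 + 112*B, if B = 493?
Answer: 55316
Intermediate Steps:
100 + 112*B = 100 + 112*493 = 100 + 55216 = 55316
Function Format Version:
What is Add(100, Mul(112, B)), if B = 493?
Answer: 55316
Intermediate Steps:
Add(100, Mul(112, B)) = Add(100, Mul(112, 493)) = Add(100, 55216) = 55316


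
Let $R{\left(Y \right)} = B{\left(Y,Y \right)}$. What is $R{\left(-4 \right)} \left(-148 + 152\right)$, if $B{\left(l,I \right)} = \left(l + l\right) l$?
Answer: $128$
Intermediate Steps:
$B{\left(l,I \right)} = 2 l^{2}$ ($B{\left(l,I \right)} = 2 l l = 2 l^{2}$)
$R{\left(Y \right)} = 2 Y^{2}$
$R{\left(-4 \right)} \left(-148 + 152\right) = 2 \left(-4\right)^{2} \left(-148 + 152\right) = 2 \cdot 16 \cdot 4 = 32 \cdot 4 = 128$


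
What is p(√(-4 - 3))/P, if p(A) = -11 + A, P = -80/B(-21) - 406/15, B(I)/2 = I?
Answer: 1155/2642 - 105*I*√7/2642 ≈ 0.43717 - 0.10515*I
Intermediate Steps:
B(I) = 2*I
P = -2642/105 (P = -80/(2*(-21)) - 406/15 = -80/(-42) - 406*1/15 = -80*(-1/42) - 406/15 = 40/21 - 406/15 = -2642/105 ≈ -25.162)
p(√(-4 - 3))/P = (-11 + √(-4 - 3))/(-2642/105) = (-11 + √(-7))*(-105/2642) = (-11 + I*√7)*(-105/2642) = 1155/2642 - 105*I*√7/2642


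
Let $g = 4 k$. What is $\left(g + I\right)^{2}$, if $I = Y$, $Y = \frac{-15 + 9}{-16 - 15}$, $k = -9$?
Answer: $\frac{1232100}{961} \approx 1282.1$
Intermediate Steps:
$Y = \frac{6}{31}$ ($Y = - \frac{6}{-31} = \left(-6\right) \left(- \frac{1}{31}\right) = \frac{6}{31} \approx 0.19355$)
$g = -36$ ($g = 4 \left(-9\right) = -36$)
$I = \frac{6}{31} \approx 0.19355$
$\left(g + I\right)^{2} = \left(-36 + \frac{6}{31}\right)^{2} = \left(- \frac{1110}{31}\right)^{2} = \frac{1232100}{961}$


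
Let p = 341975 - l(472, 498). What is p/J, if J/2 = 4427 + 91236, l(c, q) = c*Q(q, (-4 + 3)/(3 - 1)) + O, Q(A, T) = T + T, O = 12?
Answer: 342435/191326 ≈ 1.7898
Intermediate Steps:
Q(A, T) = 2*T
l(c, q) = 12 - c (l(c, q) = c*(2*((-4 + 3)/(3 - 1))) + 12 = c*(2*(-1/2)) + 12 = c*(2*(-1*½)) + 12 = c*(2*(-½)) + 12 = c*(-1) + 12 = -c + 12 = 12 - c)
J = 191326 (J = 2*(4427 + 91236) = 2*95663 = 191326)
p = 342435 (p = 341975 - (12 - 1*472) = 341975 - (12 - 472) = 341975 - 1*(-460) = 341975 + 460 = 342435)
p/J = 342435/191326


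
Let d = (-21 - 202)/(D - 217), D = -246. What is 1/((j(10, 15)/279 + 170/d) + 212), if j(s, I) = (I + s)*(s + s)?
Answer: 62217/35261594 ≈ 0.0017644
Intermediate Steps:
d = 223/463 (d = (-21 - 202)/(-246 - 217) = -223/(-463) = -223*(-1/463) = 223/463 ≈ 0.48164)
j(s, I) = 2*s*(I + s) (j(s, I) = (I + s)*(2*s) = 2*s*(I + s))
1/((j(10, 15)/279 + 170/d) + 212) = 1/(((2*10*(15 + 10))/279 + 170/(223/463)) + 212) = 1/(((2*10*25)*(1/279) + 170*(463/223)) + 212) = 1/((500*(1/279) + 78710/223) + 212) = 1/((500/279 + 78710/223) + 212) = 1/(22071590/62217 + 212) = 1/(35261594/62217) = 62217/35261594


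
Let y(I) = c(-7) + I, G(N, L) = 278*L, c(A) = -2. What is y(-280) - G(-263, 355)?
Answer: -98972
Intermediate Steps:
y(I) = -2 + I
y(-280) - G(-263, 355) = (-2 - 280) - 278*355 = -282 - 1*98690 = -282 - 98690 = -98972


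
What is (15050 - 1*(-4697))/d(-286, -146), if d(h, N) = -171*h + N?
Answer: 19747/48760 ≈ 0.40498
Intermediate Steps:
d(h, N) = N - 171*h
(15050 - 1*(-4697))/d(-286, -146) = (15050 - 1*(-4697))/(-146 - 171*(-286)) = (15050 + 4697)/(-146 + 48906) = 19747/48760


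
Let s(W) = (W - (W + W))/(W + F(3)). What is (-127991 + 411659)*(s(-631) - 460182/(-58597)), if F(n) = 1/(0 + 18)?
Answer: 16801774441632/8642677 ≈ 1.9440e+6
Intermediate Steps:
F(n) = 1/18
s(W) = -W/(1/18 + W) (s(W) = (W - (W + W))/(W + 1/18) = (W - 2*W)/(1/18 + W) = (-W)/(1/18 + W) = -W/(1/18 + W))
(-127991 + 411659)*(s(-631) - 460182/(-58597)) = (-127991 + 411659)*(-18*(-631)/(1 + 18*(-631)) - 460182/(-58597)) = 283668*(-18*(-631)/(1 - 11358) - 460182*(-1/58597)) = 283668*(-18*(-631)/(-11357) + 460182/58597) = 283668*(-18*(-631)*(-1/11357) + 460182/58597) = 283668*(-11358/11357 + 460182/58597) = 283668*(4560742248/665486129) = 16801774441632/8642677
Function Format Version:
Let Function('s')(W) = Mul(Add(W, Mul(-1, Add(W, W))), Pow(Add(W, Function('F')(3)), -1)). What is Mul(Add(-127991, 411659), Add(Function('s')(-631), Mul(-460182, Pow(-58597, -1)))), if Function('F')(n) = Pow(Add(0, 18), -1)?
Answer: Rational(16801774441632, 8642677) ≈ 1.9440e+6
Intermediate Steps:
Function('F')(n) = Rational(1, 18) (Function('F')(n) = Pow(18, -1) = Rational(1, 18))
Function('s')(W) = Mul(-1, W, Pow(Add(Rational(1, 18), W), -1)) (Function('s')(W) = Mul(Add(W, Mul(-1, Add(W, W))), Pow(Add(W, Rational(1, 18)), -1)) = Mul(Add(W, Mul(-1, Mul(2, W))), Pow(Add(Rational(1, 18), W), -1)) = Mul(Add(W, Mul(-2, W)), Pow(Add(Rational(1, 18), W), -1)) = Mul(Mul(-1, W), Pow(Add(Rational(1, 18), W), -1)) = Mul(-1, W, Pow(Add(Rational(1, 18), W), -1)))
Mul(Add(-127991, 411659), Add(Function('s')(-631), Mul(-460182, Pow(-58597, -1)))) = Mul(Add(-127991, 411659), Add(Mul(-18, -631, Pow(Add(1, Mul(18, -631)), -1)), Mul(-460182, Pow(-58597, -1)))) = Mul(283668, Add(Mul(-18, -631, Pow(Add(1, -11358), -1)), Mul(-460182, Rational(-1, 58597)))) = Mul(283668, Add(Mul(-18, -631, Pow(-11357, -1)), Rational(460182, 58597))) = Mul(283668, Add(Mul(-18, -631, Rational(-1, 11357)), Rational(460182, 58597))) = Mul(283668, Add(Rational(-11358, 11357), Rational(460182, 58597))) = Mul(283668, Rational(4560742248, 665486129)) = Rational(16801774441632, 8642677)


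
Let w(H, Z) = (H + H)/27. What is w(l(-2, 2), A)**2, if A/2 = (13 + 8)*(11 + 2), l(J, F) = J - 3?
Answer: 100/729 ≈ 0.13717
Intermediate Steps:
l(J, F) = -3 + J
A = 546 (A = 2*((13 + 8)*(11 + 2)) = 2*(21*13) = 2*273 = 546)
w(H, Z) = 2*H/27 (w(H, Z) = (2*H)*(1/27) = 2*H/27)
w(l(-2, 2), A)**2 = (2*(-3 - 2)/27)**2 = ((2/27)*(-5))**2 = (-10/27)**2 = 100/729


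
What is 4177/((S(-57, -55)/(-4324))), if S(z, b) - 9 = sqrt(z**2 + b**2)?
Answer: 162552132/6193 - 18061348*sqrt(6274)/6193 ≈ -2.0476e+5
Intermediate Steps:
S(z, b) = 9 + sqrt(b**2 + z**2) (S(z, b) = 9 + sqrt(z**2 + b**2) = 9 + sqrt(b**2 + z**2))
4177/((S(-57, -55)/(-4324))) = 4177/(((9 + sqrt((-55)**2 + (-57)**2))/(-4324))) = 4177/(((9 + sqrt(3025 + 3249))*(-1/4324))) = 4177/(((9 + sqrt(6274))*(-1/4324))) = 4177/(-9/4324 - sqrt(6274)/4324)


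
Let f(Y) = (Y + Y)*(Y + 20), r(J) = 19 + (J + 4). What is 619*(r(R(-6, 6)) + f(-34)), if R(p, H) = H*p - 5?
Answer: 578146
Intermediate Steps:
R(p, H) = -5 + H*p
r(J) = 23 + J (r(J) = 19 + (4 + J) = 23 + J)
f(Y) = 2*Y*(20 + Y) (f(Y) = (2*Y)*(20 + Y) = 2*Y*(20 + Y))
619*(r(R(-6, 6)) + f(-34)) = 619*((23 + (-5 + 6*(-6))) + 2*(-34)*(20 - 34)) = 619*((23 + (-5 - 36)) + 2*(-34)*(-14)) = 619*((23 - 41) + 952) = 619*(-18 + 952) = 619*934 = 578146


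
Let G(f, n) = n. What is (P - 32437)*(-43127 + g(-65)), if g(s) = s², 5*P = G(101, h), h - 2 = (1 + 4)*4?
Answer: 6308465026/5 ≈ 1.2617e+9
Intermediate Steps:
h = 22 (h = 2 + (1 + 4)*4 = 2 + 5*4 = 2 + 20 = 22)
P = 22/5 (P = (⅕)*22 = 22/5 ≈ 4.4000)
(P - 32437)*(-43127 + g(-65)) = (22/5 - 32437)*(-43127 + (-65)²) = -162163*(-43127 + 4225)/5 = -162163/5*(-38902) = 6308465026/5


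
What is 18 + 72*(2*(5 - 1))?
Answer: 594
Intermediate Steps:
18 + 72*(2*(5 - 1)) = 18 + 72*(2*4) = 18 + 72*8 = 18 + 576 = 594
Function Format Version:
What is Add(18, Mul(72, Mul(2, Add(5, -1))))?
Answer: 594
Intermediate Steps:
Add(18, Mul(72, Mul(2, Add(5, -1)))) = Add(18, Mul(72, Mul(2, 4))) = Add(18, Mul(72, 8)) = Add(18, 576) = 594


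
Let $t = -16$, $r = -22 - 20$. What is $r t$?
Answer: $672$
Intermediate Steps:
$r = -42$
$r t = \left(-42\right) \left(-16\right) = 672$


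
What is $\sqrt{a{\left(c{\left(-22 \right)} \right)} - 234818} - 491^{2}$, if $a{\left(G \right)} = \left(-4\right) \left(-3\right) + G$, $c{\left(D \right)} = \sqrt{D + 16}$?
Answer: $-241081 + \sqrt{-234806 + i \sqrt{6}} \approx -2.4108 \cdot 10^{5} + 484.57 i$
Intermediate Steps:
$c{\left(D \right)} = \sqrt{16 + D}$
$a{\left(G \right)} = 12 + G$
$\sqrt{a{\left(c{\left(-22 \right)} \right)} - 234818} - 491^{2} = \sqrt{\left(12 + \sqrt{16 - 22}\right) - 234818} - 491^{2} = \sqrt{\left(12 + \sqrt{-6}\right) - 234818} - 241081 = \sqrt{\left(12 + i \sqrt{6}\right) - 234818} - 241081 = \sqrt{-234806 + i \sqrt{6}} - 241081 = -241081 + \sqrt{-234806 + i \sqrt{6}}$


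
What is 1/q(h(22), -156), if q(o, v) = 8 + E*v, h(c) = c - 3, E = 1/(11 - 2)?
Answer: -3/28 ≈ -0.10714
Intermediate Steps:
E = ⅑ (E = 1/9 = ⅑ ≈ 0.11111)
h(c) = -3 + c
q(o, v) = 8 + v/9
1/q(h(22), -156) = 1/(8 + (⅑)*(-156)) = 1/(8 - 52/3) = 1/(-28/3) = -3/28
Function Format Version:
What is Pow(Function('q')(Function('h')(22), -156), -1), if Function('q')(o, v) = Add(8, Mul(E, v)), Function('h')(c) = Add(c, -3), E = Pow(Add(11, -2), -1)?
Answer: Rational(-3, 28) ≈ -0.10714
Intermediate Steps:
E = Rational(1, 9) (E = Pow(9, -1) = Rational(1, 9) ≈ 0.11111)
Function('h')(c) = Add(-3, c)
Function('q')(o, v) = Add(8, Mul(Rational(1, 9), v))
Pow(Function('q')(Function('h')(22), -156), -1) = Pow(Add(8, Mul(Rational(1, 9), -156)), -1) = Pow(Add(8, Rational(-52, 3)), -1) = Pow(Rational(-28, 3), -1) = Rational(-3, 28)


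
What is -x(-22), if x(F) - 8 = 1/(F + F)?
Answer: -351/44 ≈ -7.9773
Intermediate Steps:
x(F) = 8 + 1/(2*F) (x(F) = 8 + 1/(F + F) = 8 + 1/(2*F))
-x(-22) = -(8 + (½)/(-22)) = -(8 + (½)*(-1/22)) = -(8 - 1/44) = -1*351/44 = -351/44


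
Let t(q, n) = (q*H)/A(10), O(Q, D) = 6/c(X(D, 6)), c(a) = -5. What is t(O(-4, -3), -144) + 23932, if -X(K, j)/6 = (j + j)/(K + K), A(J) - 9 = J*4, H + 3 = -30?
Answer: 5863538/245 ≈ 23933.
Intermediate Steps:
H = -33 (H = -3 - 30 = -33)
A(J) = 9 + 4*J (A(J) = 9 + J*4 = 9 + 4*J)
X(K, j) = -6*j/K (X(K, j) = -6*(j + j)/(K + K) = -6*2*j/(2*K) = -6*2*j*1/(2*K) = -6*j/K)
O(Q, D) = -6/5 (O(Q, D) = 6/(-5) = 6*(-⅕) = -6/5)
t(q, n) = -33*q/49 (t(q, n) = (q*(-33))/(9 + 4*10) = (-33*q)/(9 + 40) = -33*q/49)
t(O(-4, -3), -144) + 23932 = -33/49*(-6/5) + 23932 = 198/245 + 23932 = 5863538/245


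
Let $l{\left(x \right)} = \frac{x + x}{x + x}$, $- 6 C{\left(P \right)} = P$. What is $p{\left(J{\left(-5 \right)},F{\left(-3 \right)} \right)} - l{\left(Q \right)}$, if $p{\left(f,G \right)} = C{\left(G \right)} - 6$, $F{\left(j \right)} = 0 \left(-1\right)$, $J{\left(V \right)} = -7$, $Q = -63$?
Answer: $-7$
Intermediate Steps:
$C{\left(P \right)} = - \frac{P}{6}$
$F{\left(j \right)} = 0$
$p{\left(f,G \right)} = -6 - \frac{G}{6}$ ($p{\left(f,G \right)} = - \frac{G}{6} - 6 = -6 - \frac{G}{6}$)
$l{\left(x \right)} = 1$ ($l{\left(x \right)} = \frac{2 x}{2 x} = 2 x \frac{1}{2 x} = 1$)
$p{\left(J{\left(-5 \right)},F{\left(-3 \right)} \right)} - l{\left(Q \right)} = \left(-6 - 0\right) - 1 = \left(-6 + 0\right) - 1 = -6 - 1 = -7$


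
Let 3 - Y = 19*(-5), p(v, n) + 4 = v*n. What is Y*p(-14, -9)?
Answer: 11956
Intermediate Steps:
p(v, n) = -4 + n*v (p(v, n) = -4 + v*n = -4 + n*v)
Y = 98 (Y = 3 - 19*(-5) = 3 - 1*(-95) = 3 + 95 = 98)
Y*p(-14, -9) = 98*(-4 - 9*(-14)) = 98*(-4 + 126) = 98*122 = 11956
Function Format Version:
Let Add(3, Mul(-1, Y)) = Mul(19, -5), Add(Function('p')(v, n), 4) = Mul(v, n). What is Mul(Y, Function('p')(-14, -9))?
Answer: 11956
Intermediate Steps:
Function('p')(v, n) = Add(-4, Mul(n, v)) (Function('p')(v, n) = Add(-4, Mul(v, n)) = Add(-4, Mul(n, v)))
Y = 98 (Y = Add(3, Mul(-1, Mul(19, -5))) = Add(3, Mul(-1, -95)) = Add(3, 95) = 98)
Mul(Y, Function('p')(-14, -9)) = Mul(98, Add(-4, Mul(-9, -14))) = Mul(98, Add(-4, 126)) = Mul(98, 122) = 11956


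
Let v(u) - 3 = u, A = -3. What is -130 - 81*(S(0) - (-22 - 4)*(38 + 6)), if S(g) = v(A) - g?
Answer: -92794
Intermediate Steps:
v(u) = 3 + u
S(g) = -g (S(g) = (3 - 3) - g = 0 - g = -g)
-130 - 81*(S(0) - (-22 - 4)*(38 + 6)) = -130 - 81*(-1*0 - (-22 - 4)*(38 + 6)) = -130 - 81*(0 - (-26)*44) = -130 - 81*(0 - 1*(-1144)) = -130 - 81*(0 + 1144) = -130 - 81*1144 = -130 - 92664 = -92794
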